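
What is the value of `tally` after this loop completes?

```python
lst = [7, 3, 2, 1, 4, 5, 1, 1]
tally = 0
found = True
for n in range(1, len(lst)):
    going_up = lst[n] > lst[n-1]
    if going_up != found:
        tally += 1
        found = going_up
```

Count direction changes in [7, 3, 2, 1, 4, 5, 1, 1]
`tally` takes the values: 0 → 1 → 2 → 3

Answer: 3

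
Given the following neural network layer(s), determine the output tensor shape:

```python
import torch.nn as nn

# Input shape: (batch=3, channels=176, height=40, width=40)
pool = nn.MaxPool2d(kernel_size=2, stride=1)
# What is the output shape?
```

Input: (3, 176, 40, 40) -> Output: (3, 176, 39, 39)

Answer: (3, 176, 39, 39)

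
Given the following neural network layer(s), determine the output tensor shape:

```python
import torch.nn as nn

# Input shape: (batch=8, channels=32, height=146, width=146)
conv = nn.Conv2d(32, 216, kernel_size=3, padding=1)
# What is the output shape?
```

Input: (8, 32, 146, 146) -> Output: (8, 216, 146, 146)

Answer: (8, 216, 146, 146)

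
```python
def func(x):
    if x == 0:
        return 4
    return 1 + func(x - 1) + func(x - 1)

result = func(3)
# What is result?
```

func(x) = 1 + 2·func(x-1), func(0)=4. Closed form: (4+1)·2^3 - 1 = 39.

Answer: 39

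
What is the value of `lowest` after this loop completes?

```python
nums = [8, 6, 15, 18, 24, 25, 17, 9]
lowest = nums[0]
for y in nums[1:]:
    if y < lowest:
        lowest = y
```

Minimum of [8, 6, 15, 18, 24, 25, 17, 9]
`lowest` takes the values: 8 → 6

Answer: 6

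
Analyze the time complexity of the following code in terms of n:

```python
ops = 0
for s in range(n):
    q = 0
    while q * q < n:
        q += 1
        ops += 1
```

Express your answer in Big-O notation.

Each loop level contributes: n × √n. Multiplying the contributions gives O(n√n).

Answer: O(n√n)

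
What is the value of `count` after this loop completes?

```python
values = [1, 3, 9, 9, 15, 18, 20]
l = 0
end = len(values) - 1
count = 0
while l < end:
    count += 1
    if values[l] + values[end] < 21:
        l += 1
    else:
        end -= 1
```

Steps to find pair summing to 21
`count` takes the values: 0 → 1 → 2 → 3 → 4 → 5 → 6

Answer: 6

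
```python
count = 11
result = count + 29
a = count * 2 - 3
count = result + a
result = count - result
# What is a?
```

Trace:
`count = 11` → count = 11
`result = count + 29` → result = 40
`a = count * 2 - 3` → a = 19
`count = result + a` → count = 59
`result = count - result` → result = 19
So a = 19

Answer: 19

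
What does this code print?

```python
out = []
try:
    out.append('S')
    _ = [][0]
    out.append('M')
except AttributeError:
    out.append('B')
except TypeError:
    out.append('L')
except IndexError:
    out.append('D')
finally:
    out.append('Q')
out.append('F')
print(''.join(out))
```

Execution trace: 'S' (try body) → 'D' (except IndexError) → 'Q' (finally) → 'F' (after the try/except). Output: SDQF

Answer: SDQF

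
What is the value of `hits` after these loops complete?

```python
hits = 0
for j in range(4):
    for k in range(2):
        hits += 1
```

4 * 2 = 8
`hits` takes the values: 0 → 1 → 2 → 3 → 4 → 5 → 6 → 7 → 8

Answer: 8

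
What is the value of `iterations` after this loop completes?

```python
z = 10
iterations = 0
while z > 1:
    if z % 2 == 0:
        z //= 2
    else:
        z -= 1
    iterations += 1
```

Steps to reduce 10 to 1
`iterations` takes the values: 0 → 1 → 2 → 3 → 4

Answer: 4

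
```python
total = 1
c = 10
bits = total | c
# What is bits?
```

Trace:
`total = 1` → total = 1
`c = 10` → c = 10
`bits = total | c` → bits = 11
So bits = 11

Answer: 11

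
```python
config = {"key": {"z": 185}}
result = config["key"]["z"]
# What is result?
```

Trace:
`config = {"key": {"z": 185}}` → config = {'key': {'z': 185}}
`result = config["key"]["z"]` → result = 185
So result = 185

Answer: 185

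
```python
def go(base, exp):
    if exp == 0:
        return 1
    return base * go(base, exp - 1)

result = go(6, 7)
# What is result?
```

go(6, 7) = 6 * 6 * 6 * 6 * 6 * 6 * 6 = 279936

Answer: 279936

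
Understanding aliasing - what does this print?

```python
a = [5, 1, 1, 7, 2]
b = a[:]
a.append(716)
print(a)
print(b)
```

Key concept: slice [:] creates copy.
Step by step:
`a = [5, 1, 1, 7, 2]` → a = [5, 1, 1, 7, 2]
`b = a[:]` → b = [5, 1, 1, 7, 2]
`a.append(716)` → a = [5, 1, 1, 7, 2, 716]
`print(a)` → prints [5, 1, 1, 7, 2, 716]
`print(b)` → prints [5, 1, 1, 7, 2]

Answer:
[5, 1, 1, 7, 2, 716]
[5, 1, 1, 7, 2]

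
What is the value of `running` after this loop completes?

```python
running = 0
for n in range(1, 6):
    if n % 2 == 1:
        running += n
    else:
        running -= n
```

Add odd, subtract even
`running` takes the values: 0 → 1 → -1 → 2 → -2 → 3

Answer: 3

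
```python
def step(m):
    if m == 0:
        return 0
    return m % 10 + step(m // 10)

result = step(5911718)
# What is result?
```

Sum of digits of 5911718: 8 + 1 + 7 + 1 + 1 + 9 + 5 = 32

Answer: 32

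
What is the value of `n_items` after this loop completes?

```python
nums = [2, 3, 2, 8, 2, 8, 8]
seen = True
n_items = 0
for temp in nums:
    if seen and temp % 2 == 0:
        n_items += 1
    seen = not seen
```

Count even values at even positions
`n_items` takes the values: 0 → 1 → 2 → 3 → 4

Answer: 4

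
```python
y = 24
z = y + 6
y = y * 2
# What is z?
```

Trace:
`y = 24` → y = 24
`z = y + 6` → z = 30
`y = y * 2` → y = 48
So z = 30

Answer: 30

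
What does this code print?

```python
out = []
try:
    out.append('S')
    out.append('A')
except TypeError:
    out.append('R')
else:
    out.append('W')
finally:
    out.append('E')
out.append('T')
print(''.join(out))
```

Execution trace: 'S' (try body) → 'A' (try body, no exception) → 'W' (else) → 'E' (finally) → 'T' (after the try/except). Output: SAWET

Answer: SAWET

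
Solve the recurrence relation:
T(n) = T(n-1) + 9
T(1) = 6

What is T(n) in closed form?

Unrolling: T(n) = T(1) + 9·(n-1) = 6 + 9(n-1) = 9n - 3.

Answer: T(n) = 9n - 3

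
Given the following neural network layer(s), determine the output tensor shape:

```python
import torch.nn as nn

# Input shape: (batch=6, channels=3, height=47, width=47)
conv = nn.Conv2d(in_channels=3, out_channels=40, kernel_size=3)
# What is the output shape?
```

Input: (6, 3, 47, 47) -> Output: (6, 40, 45, 45)

Answer: (6, 40, 45, 45)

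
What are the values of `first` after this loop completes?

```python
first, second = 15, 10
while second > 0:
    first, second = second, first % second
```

GCD of 15 and 10
`first` takes the values: 15 → 10 → 5

Answer: 5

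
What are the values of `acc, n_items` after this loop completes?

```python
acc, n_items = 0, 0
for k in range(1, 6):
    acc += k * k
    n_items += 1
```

Sum of squares and count
`acc, n_items` takes the values: (0, 0) → (1, 0) → (1, 1) → (5, 1) → (5, 2) → (14, 2) → (14, 3) → (30, 3) → (30, 4) → (55, 4) → (55, 5)

Answer: 55, 5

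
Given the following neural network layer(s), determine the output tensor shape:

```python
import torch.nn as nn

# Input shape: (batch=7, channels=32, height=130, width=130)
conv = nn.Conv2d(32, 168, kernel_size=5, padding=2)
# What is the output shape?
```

Input: (7, 32, 130, 130) -> Output: (7, 168, 130, 130)

Answer: (7, 168, 130, 130)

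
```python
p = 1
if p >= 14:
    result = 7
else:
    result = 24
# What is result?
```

Trace:
`p = 1` → p = 1
`if p >= 14: ...` → p >= 14 is False, take else branch → result = 24
So result = 24

Answer: 24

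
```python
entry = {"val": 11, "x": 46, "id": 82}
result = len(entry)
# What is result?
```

Trace:
`entry = {"val": 11, "x": 46, "id": 82}` → entry = {'val': 11, 'x': 46, 'id': 82}
`result = len(entry)` → result = 3
So result = 3

Answer: 3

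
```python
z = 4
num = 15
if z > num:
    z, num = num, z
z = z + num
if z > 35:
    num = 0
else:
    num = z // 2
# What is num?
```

Trace:
`z = 4` → z = 4
`num = 15` → num = 15
`if z > num: ...` → z > num is False → no variable changes
`z = z + num` → z = 19
`if z > 35: ...` → z > 35 is False, take else branch → num = 9
So num = 9

Answer: 9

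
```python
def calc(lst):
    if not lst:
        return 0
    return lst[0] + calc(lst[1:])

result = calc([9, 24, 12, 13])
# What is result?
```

9 + 24 + 12 + 13 + 0 = 58

Answer: 58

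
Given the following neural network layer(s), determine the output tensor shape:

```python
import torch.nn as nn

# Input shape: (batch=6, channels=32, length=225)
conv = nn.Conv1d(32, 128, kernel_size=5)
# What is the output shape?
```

Input: (6, 32, 225) -> Output: (6, 128, 221)

Answer: (6, 128, 221)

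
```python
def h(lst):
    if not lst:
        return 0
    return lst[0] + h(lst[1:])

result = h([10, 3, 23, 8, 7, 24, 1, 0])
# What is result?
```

10 + 3 + 23 + 8 + 7 + 24 + 1 + 0 + 0 = 76

Answer: 76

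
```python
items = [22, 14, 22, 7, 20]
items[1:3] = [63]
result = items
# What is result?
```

Trace:
`items = [22, 14, 22, 7, 20]` → items = [22, 14, 22, 7, 20]
`items[1:3] = [63]` → items = [22, 63, 7, 20]
`result = items` → result = [22, 63, 7, 20]
So result = [22, 63, 7, 20]

Answer: [22, 63, 7, 20]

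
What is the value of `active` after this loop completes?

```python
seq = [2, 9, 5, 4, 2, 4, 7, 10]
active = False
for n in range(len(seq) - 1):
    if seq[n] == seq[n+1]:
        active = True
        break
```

Check consecutive duplicates in [2, 9, 5, 4, 2, 4, 7, 10]
`active` takes the values: False

Answer: False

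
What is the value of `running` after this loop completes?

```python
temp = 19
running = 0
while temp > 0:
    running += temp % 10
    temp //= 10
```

Sum digits of 19
`running` takes the values: 0 → 9 → 10

Answer: 10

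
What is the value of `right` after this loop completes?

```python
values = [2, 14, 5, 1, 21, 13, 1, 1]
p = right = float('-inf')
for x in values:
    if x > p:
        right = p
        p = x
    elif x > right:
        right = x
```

Second largest (with repeats) in [2, 14, 5, 1, 21, 13, 1, 1]
`right` takes the values: -inf → 2 → 5 → 14

Answer: 14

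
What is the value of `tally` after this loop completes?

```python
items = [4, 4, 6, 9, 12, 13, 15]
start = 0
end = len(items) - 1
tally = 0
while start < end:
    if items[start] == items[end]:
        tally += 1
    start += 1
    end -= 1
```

Count matching pairs from ends
`tally` takes the values: 0

Answer: 0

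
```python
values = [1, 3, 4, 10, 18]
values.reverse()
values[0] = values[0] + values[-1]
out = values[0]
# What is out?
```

Trace:
`values = [1, 3, 4, 10, 18]` → values = [1, 3, 4, 10, 18]
`values.reverse()` → values = [18, 10, 4, 3, 1]
`values[0] = values[0] + values[-1]` → values = [19, 10, 4, 3, 1]
`out = values[0]` → out = 19
So out = 19

Answer: 19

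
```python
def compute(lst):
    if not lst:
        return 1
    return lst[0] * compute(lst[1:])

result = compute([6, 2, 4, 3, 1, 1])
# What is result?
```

Product over [6, 2, 4, 3, 1, 1] = 6 * 2 * 4 * 3 * 1 * 1 = 144

Answer: 144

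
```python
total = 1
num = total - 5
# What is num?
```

Trace:
`total = 1` → total = 1
`num = total - 5` → num = -4
So num = -4

Answer: -4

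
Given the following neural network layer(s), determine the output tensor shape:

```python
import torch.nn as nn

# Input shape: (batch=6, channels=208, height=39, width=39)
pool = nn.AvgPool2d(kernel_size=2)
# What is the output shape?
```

Input: (6, 208, 39, 39) -> Output: (6, 208, 19, 19)

Answer: (6, 208, 19, 19)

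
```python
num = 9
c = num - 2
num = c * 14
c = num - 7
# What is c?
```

Trace:
`num = 9` → num = 9
`c = num - 2` → c = 7
`num = c * 14` → num = 98
`c = num - 7` → c = 91
So c = 91

Answer: 91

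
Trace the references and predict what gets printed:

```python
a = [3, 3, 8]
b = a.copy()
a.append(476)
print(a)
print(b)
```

Key concept: list.copy() creates independent copy.
Step by step:
`a = [3, 3, 8]` → a = [3, 3, 8]
`b = a.copy()` → b = [3, 3, 8]
`a.append(476)` → a = [3, 3, 8, 476]
`print(a)` → prints [3, 3, 8, 476]
`print(b)` → prints [3, 3, 8]

Answer:
[3, 3, 8, 476]
[3, 3, 8]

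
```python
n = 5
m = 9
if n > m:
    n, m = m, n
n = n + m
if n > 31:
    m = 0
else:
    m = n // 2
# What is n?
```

Trace:
`n = 5` → n = 5
`m = 9` → m = 9
`if n > m: ...` → n > m is False → no variable changes
`n = n + m` → n = 14
`if n > 31: ...` → n > 31 is False, take else branch → m = 7
So n = 14

Answer: 14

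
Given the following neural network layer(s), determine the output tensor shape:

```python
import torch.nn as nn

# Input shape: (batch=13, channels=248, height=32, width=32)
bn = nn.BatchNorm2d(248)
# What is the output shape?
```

Input: (13, 248, 32, 32) -> Output: (13, 248, 32, 32)

Answer: (13, 248, 32, 32)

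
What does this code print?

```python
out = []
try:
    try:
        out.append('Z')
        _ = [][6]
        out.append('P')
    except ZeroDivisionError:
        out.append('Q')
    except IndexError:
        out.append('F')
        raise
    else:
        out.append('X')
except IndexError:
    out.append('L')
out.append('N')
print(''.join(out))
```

Execution trace: 'Z' (inner try body) → 'F' (inner except IndexError) → 'L' (outer except IndexError) → 'N' (after the try/except). Output: ZFLN

Answer: ZFLN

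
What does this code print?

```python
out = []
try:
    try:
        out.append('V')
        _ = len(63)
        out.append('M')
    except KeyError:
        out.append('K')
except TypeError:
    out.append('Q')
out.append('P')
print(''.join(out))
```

Execution trace: 'V' (try body) → 'Q' (outer except TypeError) → 'P' (after the try/except). Output: VQP

Answer: VQP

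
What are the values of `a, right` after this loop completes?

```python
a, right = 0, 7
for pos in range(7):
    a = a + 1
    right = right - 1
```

a goes 0→7, right goes 7→0
`a, right` takes the values: (0, 7) → (1, 7) → (1, 6) → (2, 6) → (2, 5) → (3, 5) → (3, 4) → (4, 4) → (4, 3) → (5, 3) → (5, 2) → (6, 2) → (6, 1) → (7, 1) → (7, 0)

Answer: 7, 0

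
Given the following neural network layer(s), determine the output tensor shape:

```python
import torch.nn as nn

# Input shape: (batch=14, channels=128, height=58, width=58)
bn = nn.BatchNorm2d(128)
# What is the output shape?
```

Input: (14, 128, 58, 58) -> Output: (14, 128, 58, 58)

Answer: (14, 128, 58, 58)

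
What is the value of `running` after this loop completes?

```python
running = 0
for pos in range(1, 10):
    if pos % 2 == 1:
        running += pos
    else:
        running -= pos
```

Add odd, subtract even
`running` takes the values: 0 → 1 → -1 → 2 → -2 → 3 → -3 → 4 → -4 → 5

Answer: 5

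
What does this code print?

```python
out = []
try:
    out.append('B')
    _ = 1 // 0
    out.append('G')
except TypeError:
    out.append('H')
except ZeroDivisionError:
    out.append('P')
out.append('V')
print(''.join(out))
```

Execution trace: 'B' (try body) → 'P' (except ZeroDivisionError) → 'V' (after the try/except). Output: BPV

Answer: BPV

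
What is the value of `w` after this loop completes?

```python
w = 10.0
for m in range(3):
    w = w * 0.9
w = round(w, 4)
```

Exponential decay: 10.0 * 0.9^3
`w` takes the values: 10.0 → 9.0 → 8.1 → 7.29

Answer: 7.29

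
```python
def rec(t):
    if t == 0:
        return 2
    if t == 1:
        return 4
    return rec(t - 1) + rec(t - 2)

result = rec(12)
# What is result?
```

Build up from base cases: rec(0)=2, rec(1)=4, rec(2)=6, rec(3)=10, rec(4)=16, rec(5)=26, rec(6)=42, ..., rec(12)=754

Answer: 754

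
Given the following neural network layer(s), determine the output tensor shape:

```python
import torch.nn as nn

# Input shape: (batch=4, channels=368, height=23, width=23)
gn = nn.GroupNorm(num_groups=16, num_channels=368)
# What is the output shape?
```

Input: (4, 368, 23, 23) -> Output: (4, 368, 23, 23)

Answer: (4, 368, 23, 23)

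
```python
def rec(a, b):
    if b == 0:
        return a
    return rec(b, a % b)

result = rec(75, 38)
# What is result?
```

rec(75, 38) -> rec(38, 37) -> rec(37, 1) -> rec(1, 0) -> 1

Answer: 1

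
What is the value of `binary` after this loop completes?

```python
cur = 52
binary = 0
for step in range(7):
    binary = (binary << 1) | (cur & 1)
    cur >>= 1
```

Reverse lowest 7 bits of 52
`binary` takes the values: 0 → 1 → 2 → 5 → 11 → 22

Answer: 22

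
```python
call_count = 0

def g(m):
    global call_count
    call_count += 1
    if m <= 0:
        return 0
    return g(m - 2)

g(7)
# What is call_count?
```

Linear recursion stepping by 2: 5 calls from m=7 down to ≤0.

Answer: 5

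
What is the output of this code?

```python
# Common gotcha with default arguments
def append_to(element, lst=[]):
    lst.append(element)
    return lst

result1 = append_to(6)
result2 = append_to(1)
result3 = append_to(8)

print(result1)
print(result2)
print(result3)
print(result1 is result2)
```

Key concept: mutable default argument gotcha.
Step by step:
`result1 = append_to(6)` → result1 = [6]
`result2 = append_to(1)` → result1 = [6, 1] (same object as result2); result2 = [6, 1] (same object as result1)
`result3 = append_to(8)` → result1 = [6, 1, 8] (same object as result2, result3); result2 = [6, 1, 8] (same object as result1, result3); result3 = [6, 1, 8] (same object as result1, result2)
`print(result1)` → prints [6, 1, 8]
`print(result2)` → prints [6, 1, 8]
`print(result3)` → prints [6, 1, 8]
`print(result1 is result2)` → prints True

Answer:
[6, 1, 8]
[6, 1, 8]
[6, 1, 8]
True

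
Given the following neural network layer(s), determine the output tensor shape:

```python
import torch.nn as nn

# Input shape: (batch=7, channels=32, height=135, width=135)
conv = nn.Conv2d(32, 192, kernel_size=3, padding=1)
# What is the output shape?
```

Input: (7, 32, 135, 135) -> Output: (7, 192, 135, 135)

Answer: (7, 192, 135, 135)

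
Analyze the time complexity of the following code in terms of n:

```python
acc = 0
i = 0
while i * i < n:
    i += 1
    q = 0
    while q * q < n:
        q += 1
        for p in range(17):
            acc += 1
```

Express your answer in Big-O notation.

Each loop level contributes: √n × √n × 1. Multiplying the contributions gives O(n).

Answer: O(n)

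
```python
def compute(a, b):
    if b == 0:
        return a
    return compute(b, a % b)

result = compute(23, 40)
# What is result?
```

compute(23, 40) -> compute(40, 23) -> compute(23, 17) -> compute(17, 6) -> compute(6, 5) -> compute(5, 1) -> compute(1, 0) -> 1

Answer: 1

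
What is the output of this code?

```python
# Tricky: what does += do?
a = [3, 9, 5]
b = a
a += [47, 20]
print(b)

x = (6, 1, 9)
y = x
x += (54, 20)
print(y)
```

Key concept: += behavior differs for mutable vs immutable.
Step by step:
`a = [3, 9, 5]` → a = [3, 9, 5]
`b = a` → b = [3, 9, 5] (same object as a)
`a += [47, 20]` → a = [3, 9, 5, 47, 20] (same object as b); b = [3, 9, 5, 47, 20] (same object as a)
`print(b)` → prints [3, 9, 5, 47, 20]
`x = (6, 1, 9)` → x = (6, 1, 9)
`y = x` → y = (6, 1, 9)
`x += (54, 20)` → x = (6, 1, 9, 54, 20)
`print(y)` → prints (6, 1, 9)

Answer:
[3, 9, 5, 47, 20]
(6, 1, 9)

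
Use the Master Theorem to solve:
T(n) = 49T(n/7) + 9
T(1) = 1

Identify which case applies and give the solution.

a=49, b=7, f(n)=9. log_7(49) = 2. Since c=0 < 2, Case 1 applies: T(n) = Θ(n^log_b(a)) = O(n^2).

Answer: O(n^2) - Case 1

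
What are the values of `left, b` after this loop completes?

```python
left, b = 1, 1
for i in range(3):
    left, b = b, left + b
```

Fibonacci: after 3 iterations
`left, b` takes the values: (1, 1) → (1, 2) → (2, 3) → (3, 5)

Answer: 3, 5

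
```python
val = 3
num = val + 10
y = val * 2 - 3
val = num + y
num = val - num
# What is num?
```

Trace:
`val = 3` → val = 3
`num = val + 10` → num = 13
`y = val * 2 - 3` → y = 3
`val = num + y` → val = 16
`num = val - num` → num = 3
So num = 3

Answer: 3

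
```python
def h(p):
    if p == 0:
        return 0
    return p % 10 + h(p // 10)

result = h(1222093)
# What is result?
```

Sum of digits of 1222093: 3 + 9 + 0 + 2 + 2 + 2 + 1 = 19

Answer: 19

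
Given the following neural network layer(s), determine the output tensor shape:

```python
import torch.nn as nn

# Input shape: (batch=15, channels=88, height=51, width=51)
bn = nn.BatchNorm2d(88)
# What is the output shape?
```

Input: (15, 88, 51, 51) -> Output: (15, 88, 51, 51)

Answer: (15, 88, 51, 51)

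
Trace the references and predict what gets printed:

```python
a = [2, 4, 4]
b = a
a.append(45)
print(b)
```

Key concept: basic list aliasing.
Step by step:
`a = [2, 4, 4]` → a = [2, 4, 4]
`b = a` → b = [2, 4, 4] (same object as a)
`a.append(45)` → a = [2, 4, 4, 45] (same object as b); b = [2, 4, 4, 45] (same object as a)
`print(b)` → prints [2, 4, 4, 45]

Answer: [2, 4, 4, 45]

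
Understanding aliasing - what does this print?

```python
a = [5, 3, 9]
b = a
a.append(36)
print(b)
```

Key concept: basic list aliasing.
Step by step:
`a = [5, 3, 9]` → a = [5, 3, 9]
`b = a` → b = [5, 3, 9] (same object as a)
`a.append(36)` → a = [5, 3, 9, 36] (same object as b); b = [5, 3, 9, 36] (same object as a)
`print(b)` → prints [5, 3, 9, 36]

Answer: [5, 3, 9, 36]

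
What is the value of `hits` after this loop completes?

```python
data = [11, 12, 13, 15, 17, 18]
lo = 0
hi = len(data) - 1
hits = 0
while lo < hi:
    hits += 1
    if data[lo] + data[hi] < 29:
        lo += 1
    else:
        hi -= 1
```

Steps to find pair summing to 29
`hits` takes the values: 0 → 1 → 2 → 3 → 4 → 5

Answer: 5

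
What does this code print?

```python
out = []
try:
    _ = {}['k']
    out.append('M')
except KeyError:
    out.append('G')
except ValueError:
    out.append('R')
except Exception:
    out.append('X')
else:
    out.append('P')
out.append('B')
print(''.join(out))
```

Execution trace: 'G' (except KeyError) → 'B' (after the try/except). Output: GB

Answer: GB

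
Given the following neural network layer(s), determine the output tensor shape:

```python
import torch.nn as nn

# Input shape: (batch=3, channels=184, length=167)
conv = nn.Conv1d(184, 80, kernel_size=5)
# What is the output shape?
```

Input: (3, 184, 167) -> Output: (3, 80, 163)

Answer: (3, 80, 163)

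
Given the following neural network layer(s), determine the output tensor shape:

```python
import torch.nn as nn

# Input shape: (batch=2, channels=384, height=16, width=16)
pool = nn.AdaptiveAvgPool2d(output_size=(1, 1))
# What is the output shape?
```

Input: (2, 384, 16, 16) -> Output: (2, 384, 1, 1)

Answer: (2, 384, 1, 1)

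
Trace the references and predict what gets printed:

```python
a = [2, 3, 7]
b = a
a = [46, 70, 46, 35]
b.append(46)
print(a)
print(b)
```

Key concept: rebinding vs mutation: a is rebound to a new list, b still points at the original.
Step by step:
`a = [2, 3, 7]` → a = [2, 3, 7]
`b = a` → b = [2, 3, 7] (same object as a)
`a = [46, 70, 46, 35]` → a = [46, 70, 46, 35]
`b.append(46)` → b = [2, 3, 7, 46]
`print(a)` → prints [46, 70, 46, 35]
`print(b)` → prints [2, 3, 7, 46]

Answer:
[46, 70, 46, 35]
[2, 3, 7, 46]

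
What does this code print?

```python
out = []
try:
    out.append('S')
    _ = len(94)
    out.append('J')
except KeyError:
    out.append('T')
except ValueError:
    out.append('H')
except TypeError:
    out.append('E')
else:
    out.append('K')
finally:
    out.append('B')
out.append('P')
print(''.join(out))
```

Execution trace: 'S' (try body) → 'E' (except TypeError) → 'B' (finally) → 'P' (after the try/except). Output: SEBP

Answer: SEBP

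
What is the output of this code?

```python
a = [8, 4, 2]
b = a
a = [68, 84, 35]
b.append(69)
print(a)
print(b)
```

Key concept: rebinding vs mutation: a is rebound to a new list, b still points at the original.
Step by step:
`a = [8, 4, 2]` → a = [8, 4, 2]
`b = a` → b = [8, 4, 2] (same object as a)
`a = [68, 84, 35]` → a = [68, 84, 35]
`b.append(69)` → b = [8, 4, 2, 69]
`print(a)` → prints [68, 84, 35]
`print(b)` → prints [8, 4, 2, 69]

Answer:
[68, 84, 35]
[8, 4, 2, 69]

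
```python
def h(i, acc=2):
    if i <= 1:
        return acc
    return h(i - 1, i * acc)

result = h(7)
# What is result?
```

Accumulator trace (n, acc): (7, 2) -> (6, 14) -> (5, 84) -> (4, 420) -> (3, 1680) -> (2, 5040) -> (1, 10080) -> return 10080

Answer: 10080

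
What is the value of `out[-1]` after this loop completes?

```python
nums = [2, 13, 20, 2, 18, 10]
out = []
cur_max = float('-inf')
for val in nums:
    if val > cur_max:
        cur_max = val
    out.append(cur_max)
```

Running max ends at 20
`out` takes the values: [] → [2] → [2, 13] → [2, 13, 20] → [2, 13, 20, 20] → [2, 13, 20, 20, 20] → [2, 13, 20, 20, 20, 20]
So `out[-1]` = 20

Answer: 20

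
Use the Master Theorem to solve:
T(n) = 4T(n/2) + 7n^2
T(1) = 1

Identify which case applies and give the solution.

a=4, b=2, f(n)=7n^2. log_2(4) = 2. Since c=2 = 2, Case 2 applies: T(n) = Θ(n^log_b(a) · log n) = O(n^2 log n).

Answer: O(n^2 log n) - Case 2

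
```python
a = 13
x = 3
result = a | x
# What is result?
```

Trace:
`a = 13` → a = 13
`x = 3` → x = 3
`result = a | x` → result = 15
So result = 15

Answer: 15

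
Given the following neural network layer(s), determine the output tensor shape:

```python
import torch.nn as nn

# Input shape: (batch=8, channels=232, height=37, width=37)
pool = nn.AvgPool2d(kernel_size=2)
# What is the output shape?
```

Input: (8, 232, 37, 37) -> Output: (8, 232, 18, 18)

Answer: (8, 232, 18, 18)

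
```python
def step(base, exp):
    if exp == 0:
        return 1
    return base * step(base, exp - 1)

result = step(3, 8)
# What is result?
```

step(3, 8) = 3 * 3 * 3 * 3 * 3 * 3 * 3 * 3 = 6561

Answer: 6561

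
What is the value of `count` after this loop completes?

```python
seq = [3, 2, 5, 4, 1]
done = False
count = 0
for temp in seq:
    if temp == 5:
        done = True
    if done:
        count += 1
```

Count elements after first 5 in [3, 2, 5, 4, 1]
`count` takes the values: 0 → 1 → 2 → 3

Answer: 3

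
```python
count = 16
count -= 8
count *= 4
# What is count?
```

Trace:
`count = 16` → count = 16
`count -= 8` → count = 8
`count *= 4` → count = 32
So count = 32

Answer: 32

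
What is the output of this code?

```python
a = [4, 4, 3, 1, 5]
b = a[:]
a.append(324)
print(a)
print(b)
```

Key concept: slice [:] creates copy.
Step by step:
`a = [4, 4, 3, 1, 5]` → a = [4, 4, 3, 1, 5]
`b = a[:]` → b = [4, 4, 3, 1, 5]
`a.append(324)` → a = [4, 4, 3, 1, 5, 324]
`print(a)` → prints [4, 4, 3, 1, 5, 324]
`print(b)` → prints [4, 4, 3, 1, 5]

Answer:
[4, 4, 3, 1, 5, 324]
[4, 4, 3, 1, 5]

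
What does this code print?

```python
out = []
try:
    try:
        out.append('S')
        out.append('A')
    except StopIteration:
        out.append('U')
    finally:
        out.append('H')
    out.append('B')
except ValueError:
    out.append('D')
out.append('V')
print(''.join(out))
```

Execution trace: 'S' (inner try body) → 'A' (inner try body, no exception) → 'H' (inner finally) → 'B' (try body, no exception) → 'V' (after the try/except). Output: SAHBV

Answer: SAHBV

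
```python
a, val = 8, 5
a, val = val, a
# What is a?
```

Trace:
`a, val = 8, 5` → a = 8; val = 5
`a, val = val, a` → a = 5; val = 8
So a = 5

Answer: 5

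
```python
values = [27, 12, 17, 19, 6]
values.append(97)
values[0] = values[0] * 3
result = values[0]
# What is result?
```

Trace:
`values = [27, 12, 17, 19, 6]` → values = [27, 12, 17, 19, 6]
`values.append(97)` → values = [27, 12, 17, 19, 6, 97]
`values[0] = values[0] * 3` → values = [81, 12, 17, 19, 6, 97]
`result = values[0]` → result = 81
So result = 81

Answer: 81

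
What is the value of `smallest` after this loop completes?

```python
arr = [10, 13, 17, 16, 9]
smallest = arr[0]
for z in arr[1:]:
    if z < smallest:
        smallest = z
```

Minimum of [10, 13, 17, 16, 9]
`smallest` takes the values: 10 → 9

Answer: 9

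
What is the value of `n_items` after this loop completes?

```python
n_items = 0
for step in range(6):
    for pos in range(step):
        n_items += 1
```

Triangle number: 0+1+2+...+5
`n_items` takes the values: 0 → 1 → 2 → 3 → 4 → 5 → 6 → 7 → 8 → 9 → 10 → 11 → 12 → 13 → 14 → 15

Answer: 15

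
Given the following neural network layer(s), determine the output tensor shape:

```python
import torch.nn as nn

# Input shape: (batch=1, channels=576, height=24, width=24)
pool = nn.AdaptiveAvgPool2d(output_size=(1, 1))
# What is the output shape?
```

Input: (1, 576, 24, 24) -> Output: (1, 576, 1, 1)

Answer: (1, 576, 1, 1)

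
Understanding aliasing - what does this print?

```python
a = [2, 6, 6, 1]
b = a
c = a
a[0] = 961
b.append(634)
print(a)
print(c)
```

Key concept: multiple aliases.
Step by step:
`a = [2, 6, 6, 1]` → a = [2, 6, 6, 1]
`b = a` → b = [2, 6, 6, 1] (same object as a)
`c = a` → c = [2, 6, 6, 1] (same object as a, b)
`a[0] = 961` → a = [961, 6, 6, 1] (same object as b, c); b = [961, 6, 6, 1] (same object as a, c); c = [961, 6, 6, 1] (same object as a, b)
`b.append(634)` → a = [961, 6, 6, 1, 634] (same object as b, c); b = [961, 6, 6, 1, 634] (same object as a, c); c = [961, 6, 6, 1, 634] (same object as a, b)
`print(a)` → prints [961, 6, 6, 1, 634]
`print(c)` → prints [961, 6, 6, 1, 634]

Answer:
[961, 6, 6, 1, 634]
[961, 6, 6, 1, 634]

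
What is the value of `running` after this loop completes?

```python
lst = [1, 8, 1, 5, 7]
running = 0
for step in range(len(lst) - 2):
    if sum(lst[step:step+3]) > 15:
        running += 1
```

Count windows with sum > 15
`running` takes the values: 0

Answer: 0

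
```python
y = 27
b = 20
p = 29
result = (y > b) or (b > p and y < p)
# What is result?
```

Trace:
`y = 27` → y = 27
`b = 20` → b = 20
`p = 29` → p = 29
`result = (y > b) or (b > p and y < p)` → result = True
So result = True

Answer: True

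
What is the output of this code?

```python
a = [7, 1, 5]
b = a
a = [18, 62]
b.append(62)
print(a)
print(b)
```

Key concept: rebinding vs mutation: a is rebound to a new list, b still points at the original.
Step by step:
`a = [7, 1, 5]` → a = [7, 1, 5]
`b = a` → b = [7, 1, 5] (same object as a)
`a = [18, 62]` → a = [18, 62]
`b.append(62)` → b = [7, 1, 5, 62]
`print(a)` → prints [18, 62]
`print(b)` → prints [7, 1, 5, 62]

Answer:
[18, 62]
[7, 1, 5, 62]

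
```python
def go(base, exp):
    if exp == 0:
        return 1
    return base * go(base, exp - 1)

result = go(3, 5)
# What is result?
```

go(3, 5) = 3 * 3 * 3 * 3 * 3 = 243

Answer: 243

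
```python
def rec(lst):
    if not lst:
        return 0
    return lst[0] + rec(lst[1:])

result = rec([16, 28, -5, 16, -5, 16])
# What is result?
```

16 + 28 + (-5) + 16 + (-5) + 16 + 0 = 66

Answer: 66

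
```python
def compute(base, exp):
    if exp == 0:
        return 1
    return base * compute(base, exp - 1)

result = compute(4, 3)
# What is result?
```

compute(4, 3) = 4 * 4 * 4 = 64

Answer: 64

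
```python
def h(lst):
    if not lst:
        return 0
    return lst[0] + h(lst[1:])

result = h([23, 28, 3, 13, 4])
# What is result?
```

23 + 28 + 3 + 13 + 4 + 0 = 71

Answer: 71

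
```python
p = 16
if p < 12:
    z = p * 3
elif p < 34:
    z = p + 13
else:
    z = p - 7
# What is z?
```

Trace:
`p = 16` → p = 16
`if p < 12: ...` → p < 12 is False, p < 34 is True → z = 29
So z = 29

Answer: 29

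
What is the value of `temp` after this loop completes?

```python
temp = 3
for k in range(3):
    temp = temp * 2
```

Multiply by 2, 3 times: 3 * 2^3 = 24
`temp` takes the values: 3 → 6 → 12 → 24

Answer: 24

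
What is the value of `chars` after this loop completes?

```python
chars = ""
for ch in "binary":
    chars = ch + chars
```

Reverse 'binary'
`chars` takes the values: "" → "b" → "ib" → "nib" → "anib" → "ranib" → "yranib"

Answer: "yranib"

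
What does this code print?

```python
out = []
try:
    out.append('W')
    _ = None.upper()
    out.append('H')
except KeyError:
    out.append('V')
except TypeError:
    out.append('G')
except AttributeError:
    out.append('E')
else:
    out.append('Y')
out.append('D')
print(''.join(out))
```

Execution trace: 'W' (try body) → 'E' (except AttributeError) → 'D' (after the try/except). Output: WED

Answer: WED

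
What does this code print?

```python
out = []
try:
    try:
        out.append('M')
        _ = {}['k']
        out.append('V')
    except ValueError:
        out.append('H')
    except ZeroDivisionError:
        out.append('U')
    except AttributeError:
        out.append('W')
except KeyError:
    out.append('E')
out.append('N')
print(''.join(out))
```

Execution trace: 'M' (try body) → 'E' (outer except KeyError) → 'N' (after the try/except). Output: MEN

Answer: MEN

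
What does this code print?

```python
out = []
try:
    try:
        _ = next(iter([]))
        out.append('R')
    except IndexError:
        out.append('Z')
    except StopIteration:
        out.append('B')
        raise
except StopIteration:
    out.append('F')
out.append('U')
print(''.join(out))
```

Execution trace: 'B' (inner except StopIteration) → 'F' (outer except StopIteration) → 'U' (after the try/except). Output: BFU

Answer: BFU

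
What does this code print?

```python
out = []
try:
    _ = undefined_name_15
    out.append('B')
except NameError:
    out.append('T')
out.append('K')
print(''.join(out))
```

Execution trace: 'T' (except NameError) → 'K' (after the try/except). Output: TK

Answer: TK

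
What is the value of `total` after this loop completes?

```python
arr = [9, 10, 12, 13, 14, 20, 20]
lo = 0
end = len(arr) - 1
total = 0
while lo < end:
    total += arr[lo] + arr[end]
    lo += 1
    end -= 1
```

Sum of pairs from ends
`total` takes the values: 0 → 29 → 59 → 85

Answer: 85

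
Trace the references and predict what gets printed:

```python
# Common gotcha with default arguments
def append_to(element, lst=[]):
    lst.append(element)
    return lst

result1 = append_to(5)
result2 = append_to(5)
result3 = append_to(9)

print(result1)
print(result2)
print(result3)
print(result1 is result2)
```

Key concept: mutable default argument gotcha.
Step by step:
`result1 = append_to(5)` → result1 = [5]
`result2 = append_to(5)` → result1 = [5, 5] (same object as result2); result2 = [5, 5] (same object as result1)
`result3 = append_to(9)` → result1 = [5, 5, 9] (same object as result2, result3); result2 = [5, 5, 9] (same object as result1, result3); result3 = [5, 5, 9] (same object as result1, result2)
`print(result1)` → prints [5, 5, 9]
`print(result2)` → prints [5, 5, 9]
`print(result3)` → prints [5, 5, 9]
`print(result1 is result2)` → prints True

Answer:
[5, 5, 9]
[5, 5, 9]
[5, 5, 9]
True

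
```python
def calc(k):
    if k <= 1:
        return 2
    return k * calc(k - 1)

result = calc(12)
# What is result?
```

calc(12) = 12 * 11 * 10 * 9 * 8 * 7 * 6 * 5 * 4 * 3 * 2 * 2 = 958003200

Answer: 958003200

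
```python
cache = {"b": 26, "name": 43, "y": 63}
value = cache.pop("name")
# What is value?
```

Trace:
`cache = {"b": 26, "name": 43, "y": 63}` → cache = {'b': 26, 'name': 43, 'y': 63}
`value = cache.pop("name")` → cache = {'b': 26, 'y': 63}; value = 43
So value = 43

Answer: 43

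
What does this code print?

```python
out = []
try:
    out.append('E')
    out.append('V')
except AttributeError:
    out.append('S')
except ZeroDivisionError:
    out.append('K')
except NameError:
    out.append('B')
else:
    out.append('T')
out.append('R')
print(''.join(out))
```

Execution trace: 'E' (try body) → 'V' (try body, no exception) → 'T' (else) → 'R' (after the try/except). Output: EVTR

Answer: EVTR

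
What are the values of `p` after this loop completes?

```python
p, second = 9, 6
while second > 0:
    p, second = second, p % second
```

GCD of 9 and 6
`p` takes the values: 9 → 6 → 3

Answer: 3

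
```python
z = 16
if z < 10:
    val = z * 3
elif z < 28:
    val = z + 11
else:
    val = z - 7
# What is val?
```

Trace:
`z = 16` → z = 16
`if z < 10: ...` → z < 10 is False, z < 28 is True → val = 27
So val = 27

Answer: 27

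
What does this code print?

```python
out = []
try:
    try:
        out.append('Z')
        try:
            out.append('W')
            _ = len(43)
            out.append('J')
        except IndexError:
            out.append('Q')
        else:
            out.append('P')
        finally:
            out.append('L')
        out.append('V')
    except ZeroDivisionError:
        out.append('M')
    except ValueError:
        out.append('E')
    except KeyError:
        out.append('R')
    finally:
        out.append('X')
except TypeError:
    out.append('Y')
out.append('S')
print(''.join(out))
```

Execution trace: 'Z' (try body) → 'W' (inner try body) → 'L' (inner finally) → 'X' (finally) → 'Y' (outer except TypeError) → 'S' (after the try/except). Output: ZWLXYS

Answer: ZWLXYS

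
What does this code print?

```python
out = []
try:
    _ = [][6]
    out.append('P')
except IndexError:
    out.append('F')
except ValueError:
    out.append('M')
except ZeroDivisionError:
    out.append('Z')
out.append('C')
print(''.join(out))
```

Execution trace: 'F' (except IndexError) → 'C' (after the try/except). Output: FC

Answer: FC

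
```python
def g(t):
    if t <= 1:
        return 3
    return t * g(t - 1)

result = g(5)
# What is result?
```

g(5) = 5 * 4 * 3 * 2 * 3 = 360

Answer: 360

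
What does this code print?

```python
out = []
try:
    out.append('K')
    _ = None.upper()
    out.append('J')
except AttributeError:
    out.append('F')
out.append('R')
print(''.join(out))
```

Execution trace: 'K' (try body) → 'F' (except AttributeError) → 'R' (after the try/except). Output: KFR

Answer: KFR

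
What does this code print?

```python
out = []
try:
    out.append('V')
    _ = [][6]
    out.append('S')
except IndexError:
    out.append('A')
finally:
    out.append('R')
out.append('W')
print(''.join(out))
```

Execution trace: 'V' (try body) → 'A' (except IndexError) → 'R' (finally) → 'W' (after the try/except). Output: VARW

Answer: VARW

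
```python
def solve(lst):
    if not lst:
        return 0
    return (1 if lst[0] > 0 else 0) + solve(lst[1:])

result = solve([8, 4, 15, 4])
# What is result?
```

Count of positive elements in [8, 4, 15, 4] = 4

Answer: 4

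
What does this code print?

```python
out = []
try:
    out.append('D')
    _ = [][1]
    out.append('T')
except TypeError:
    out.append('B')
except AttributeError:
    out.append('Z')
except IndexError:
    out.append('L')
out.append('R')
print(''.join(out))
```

Execution trace: 'D' (try body) → 'L' (except IndexError) → 'R' (after the try/except). Output: DLR

Answer: DLR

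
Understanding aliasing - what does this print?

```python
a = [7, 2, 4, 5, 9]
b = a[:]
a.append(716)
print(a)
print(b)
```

Key concept: slice [:] creates copy.
Step by step:
`a = [7, 2, 4, 5, 9]` → a = [7, 2, 4, 5, 9]
`b = a[:]` → b = [7, 2, 4, 5, 9]
`a.append(716)` → a = [7, 2, 4, 5, 9, 716]
`print(a)` → prints [7, 2, 4, 5, 9, 716]
`print(b)` → prints [7, 2, 4, 5, 9]

Answer:
[7, 2, 4, 5, 9, 716]
[7, 2, 4, 5, 9]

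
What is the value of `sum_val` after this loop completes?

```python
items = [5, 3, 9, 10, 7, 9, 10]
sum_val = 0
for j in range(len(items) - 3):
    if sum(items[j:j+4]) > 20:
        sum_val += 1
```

Count windows with sum > 20
`sum_val` takes the values: 0 → 1 → 2 → 3 → 4

Answer: 4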